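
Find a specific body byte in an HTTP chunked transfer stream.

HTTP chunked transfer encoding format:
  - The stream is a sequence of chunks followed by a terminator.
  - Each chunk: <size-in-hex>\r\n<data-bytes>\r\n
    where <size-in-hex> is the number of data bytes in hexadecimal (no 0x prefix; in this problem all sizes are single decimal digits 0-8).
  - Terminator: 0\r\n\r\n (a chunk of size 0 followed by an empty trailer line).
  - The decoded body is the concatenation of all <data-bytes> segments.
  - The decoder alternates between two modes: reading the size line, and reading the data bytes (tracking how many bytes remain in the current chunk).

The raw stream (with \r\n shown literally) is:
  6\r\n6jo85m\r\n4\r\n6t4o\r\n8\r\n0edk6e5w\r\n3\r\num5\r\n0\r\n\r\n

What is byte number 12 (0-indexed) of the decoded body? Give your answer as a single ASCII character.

Answer: d

Derivation:
Chunk 1: stream[0..1]='6' size=0x6=6, data at stream[3..9]='6jo85m' -> body[0..6], body so far='6jo85m'
Chunk 2: stream[11..12]='4' size=0x4=4, data at stream[14..18]='6t4o' -> body[6..10], body so far='6jo85m6t4o'
Chunk 3: stream[20..21]='8' size=0x8=8, data at stream[23..31]='0edk6e5w' -> body[10..18], body so far='6jo85m6t4o0edk6e5w'
Chunk 4: stream[33..34]='3' size=0x3=3, data at stream[36..39]='um5' -> body[18..21], body so far='6jo85m6t4o0edk6e5wum5'
Chunk 5: stream[41..42]='0' size=0 (terminator). Final body='6jo85m6t4o0edk6e5wum5' (21 bytes)
Body byte 12 = 'd'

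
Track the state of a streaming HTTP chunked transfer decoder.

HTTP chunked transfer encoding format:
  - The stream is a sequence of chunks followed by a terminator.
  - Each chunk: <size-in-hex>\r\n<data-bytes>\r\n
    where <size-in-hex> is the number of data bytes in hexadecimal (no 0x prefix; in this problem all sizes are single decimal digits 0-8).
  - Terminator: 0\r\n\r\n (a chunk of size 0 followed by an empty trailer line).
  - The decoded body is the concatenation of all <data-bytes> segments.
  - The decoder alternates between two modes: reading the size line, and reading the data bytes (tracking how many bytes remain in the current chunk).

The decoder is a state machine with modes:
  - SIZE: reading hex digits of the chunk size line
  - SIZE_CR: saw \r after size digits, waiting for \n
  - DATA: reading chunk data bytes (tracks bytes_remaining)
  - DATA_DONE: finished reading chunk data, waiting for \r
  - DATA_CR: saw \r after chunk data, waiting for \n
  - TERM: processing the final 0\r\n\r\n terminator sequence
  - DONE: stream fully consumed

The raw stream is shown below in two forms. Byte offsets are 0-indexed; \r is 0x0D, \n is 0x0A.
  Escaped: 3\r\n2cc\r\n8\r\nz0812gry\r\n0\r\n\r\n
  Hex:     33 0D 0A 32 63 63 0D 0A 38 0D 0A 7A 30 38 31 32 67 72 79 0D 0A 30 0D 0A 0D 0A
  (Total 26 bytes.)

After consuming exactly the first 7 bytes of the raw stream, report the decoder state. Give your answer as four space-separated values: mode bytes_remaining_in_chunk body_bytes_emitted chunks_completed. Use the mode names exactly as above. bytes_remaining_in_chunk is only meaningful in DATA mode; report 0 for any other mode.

Byte 0 = '3': mode=SIZE remaining=0 emitted=0 chunks_done=0
Byte 1 = 0x0D: mode=SIZE_CR remaining=0 emitted=0 chunks_done=0
Byte 2 = 0x0A: mode=DATA remaining=3 emitted=0 chunks_done=0
Byte 3 = '2': mode=DATA remaining=2 emitted=1 chunks_done=0
Byte 4 = 'c': mode=DATA remaining=1 emitted=2 chunks_done=0
Byte 5 = 'c': mode=DATA_DONE remaining=0 emitted=3 chunks_done=0
Byte 6 = 0x0D: mode=DATA_CR remaining=0 emitted=3 chunks_done=0

Answer: DATA_CR 0 3 0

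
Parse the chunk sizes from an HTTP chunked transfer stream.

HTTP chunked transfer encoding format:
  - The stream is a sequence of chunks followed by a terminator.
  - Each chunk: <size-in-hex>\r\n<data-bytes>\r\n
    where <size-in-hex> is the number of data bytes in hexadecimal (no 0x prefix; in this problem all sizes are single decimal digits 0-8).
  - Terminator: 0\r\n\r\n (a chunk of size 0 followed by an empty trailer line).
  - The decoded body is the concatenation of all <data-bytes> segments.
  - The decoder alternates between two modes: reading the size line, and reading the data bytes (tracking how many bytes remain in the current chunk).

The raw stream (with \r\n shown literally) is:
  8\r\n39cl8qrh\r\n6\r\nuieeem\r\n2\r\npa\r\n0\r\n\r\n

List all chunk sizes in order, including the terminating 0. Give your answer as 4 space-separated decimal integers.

Chunk 1: stream[0..1]='8' size=0x8=8, data at stream[3..11]='39cl8qrh' -> body[0..8], body so far='39cl8qrh'
Chunk 2: stream[13..14]='6' size=0x6=6, data at stream[16..22]='uieeem' -> body[8..14], body so far='39cl8qrhuieeem'
Chunk 3: stream[24..25]='2' size=0x2=2, data at stream[27..29]='pa' -> body[14..16], body so far='39cl8qrhuieeempa'
Chunk 4: stream[31..32]='0' size=0 (terminator). Final body='39cl8qrhuieeempa' (16 bytes)

Answer: 8 6 2 0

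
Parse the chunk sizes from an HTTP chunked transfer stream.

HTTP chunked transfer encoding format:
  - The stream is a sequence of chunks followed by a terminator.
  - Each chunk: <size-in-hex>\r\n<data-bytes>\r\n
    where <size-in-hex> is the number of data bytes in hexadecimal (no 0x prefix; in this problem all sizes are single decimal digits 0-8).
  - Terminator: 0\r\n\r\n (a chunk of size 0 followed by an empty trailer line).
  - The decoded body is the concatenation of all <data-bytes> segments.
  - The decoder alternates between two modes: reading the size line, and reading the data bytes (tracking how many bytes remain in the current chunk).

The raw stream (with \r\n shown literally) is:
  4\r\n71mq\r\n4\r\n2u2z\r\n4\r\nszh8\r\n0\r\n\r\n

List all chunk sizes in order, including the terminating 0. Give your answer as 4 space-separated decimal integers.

Chunk 1: stream[0..1]='4' size=0x4=4, data at stream[3..7]='71mq' -> body[0..4], body so far='71mq'
Chunk 2: stream[9..10]='4' size=0x4=4, data at stream[12..16]='2u2z' -> body[4..8], body so far='71mq2u2z'
Chunk 3: stream[18..19]='4' size=0x4=4, data at stream[21..25]='szh8' -> body[8..12], body so far='71mq2u2zszh8'
Chunk 4: stream[27..28]='0' size=0 (terminator). Final body='71mq2u2zszh8' (12 bytes)

Answer: 4 4 4 0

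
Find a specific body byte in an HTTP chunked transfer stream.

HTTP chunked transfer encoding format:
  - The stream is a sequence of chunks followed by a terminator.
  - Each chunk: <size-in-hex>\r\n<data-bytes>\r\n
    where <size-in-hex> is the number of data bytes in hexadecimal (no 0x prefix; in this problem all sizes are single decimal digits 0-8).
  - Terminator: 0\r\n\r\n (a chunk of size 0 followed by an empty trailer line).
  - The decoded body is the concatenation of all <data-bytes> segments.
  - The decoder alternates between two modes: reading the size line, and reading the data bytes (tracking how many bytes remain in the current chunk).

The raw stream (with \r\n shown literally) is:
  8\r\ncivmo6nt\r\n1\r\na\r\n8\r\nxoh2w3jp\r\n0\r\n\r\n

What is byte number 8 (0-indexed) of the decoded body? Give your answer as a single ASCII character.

Answer: a

Derivation:
Chunk 1: stream[0..1]='8' size=0x8=8, data at stream[3..11]='civmo6nt' -> body[0..8], body so far='civmo6nt'
Chunk 2: stream[13..14]='1' size=0x1=1, data at stream[16..17]='a' -> body[8..9], body so far='civmo6nta'
Chunk 3: stream[19..20]='8' size=0x8=8, data at stream[22..30]='xoh2w3jp' -> body[9..17], body so far='civmo6ntaxoh2w3jp'
Chunk 4: stream[32..33]='0' size=0 (terminator). Final body='civmo6ntaxoh2w3jp' (17 bytes)
Body byte 8 = 'a'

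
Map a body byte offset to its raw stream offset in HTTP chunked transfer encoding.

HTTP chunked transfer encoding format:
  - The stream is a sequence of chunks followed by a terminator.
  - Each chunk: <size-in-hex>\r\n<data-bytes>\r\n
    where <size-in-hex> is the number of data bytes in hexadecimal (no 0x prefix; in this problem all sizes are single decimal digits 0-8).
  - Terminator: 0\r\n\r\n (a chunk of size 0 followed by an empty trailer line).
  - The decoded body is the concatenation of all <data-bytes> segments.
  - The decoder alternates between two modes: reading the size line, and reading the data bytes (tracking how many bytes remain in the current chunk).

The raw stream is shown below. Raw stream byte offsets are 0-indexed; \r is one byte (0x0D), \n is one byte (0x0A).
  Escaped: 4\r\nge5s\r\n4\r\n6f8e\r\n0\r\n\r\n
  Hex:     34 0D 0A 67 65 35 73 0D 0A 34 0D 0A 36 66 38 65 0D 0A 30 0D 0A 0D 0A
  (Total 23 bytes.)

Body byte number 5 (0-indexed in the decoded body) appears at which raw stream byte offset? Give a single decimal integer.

Answer: 13

Derivation:
Chunk 1: stream[0..1]='4' size=0x4=4, data at stream[3..7]='ge5s' -> body[0..4], body so far='ge5s'
Chunk 2: stream[9..10]='4' size=0x4=4, data at stream[12..16]='6f8e' -> body[4..8], body so far='ge5s6f8e'
Chunk 3: stream[18..19]='0' size=0 (terminator). Final body='ge5s6f8e' (8 bytes)
Body byte 5 at stream offset 13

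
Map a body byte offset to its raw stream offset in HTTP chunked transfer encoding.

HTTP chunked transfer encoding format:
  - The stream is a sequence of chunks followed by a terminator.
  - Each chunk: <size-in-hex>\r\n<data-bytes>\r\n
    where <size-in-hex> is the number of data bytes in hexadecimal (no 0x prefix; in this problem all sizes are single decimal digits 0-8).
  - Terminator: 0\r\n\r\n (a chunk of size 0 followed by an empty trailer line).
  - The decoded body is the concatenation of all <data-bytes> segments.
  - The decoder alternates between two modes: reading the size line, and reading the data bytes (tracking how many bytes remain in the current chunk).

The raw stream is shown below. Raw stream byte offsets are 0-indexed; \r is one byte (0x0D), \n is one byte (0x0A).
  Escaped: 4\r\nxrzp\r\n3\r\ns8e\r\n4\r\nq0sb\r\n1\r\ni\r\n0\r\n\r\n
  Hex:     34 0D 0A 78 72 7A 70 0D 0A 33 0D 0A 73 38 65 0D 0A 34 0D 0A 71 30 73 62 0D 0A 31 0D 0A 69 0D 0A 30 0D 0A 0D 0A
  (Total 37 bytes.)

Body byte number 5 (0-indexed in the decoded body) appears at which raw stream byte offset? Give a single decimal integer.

Answer: 13

Derivation:
Chunk 1: stream[0..1]='4' size=0x4=4, data at stream[3..7]='xrzp' -> body[0..4], body so far='xrzp'
Chunk 2: stream[9..10]='3' size=0x3=3, data at stream[12..15]='s8e' -> body[4..7], body so far='xrzps8e'
Chunk 3: stream[17..18]='4' size=0x4=4, data at stream[20..24]='q0sb' -> body[7..11], body so far='xrzps8eq0sb'
Chunk 4: stream[26..27]='1' size=0x1=1, data at stream[29..30]='i' -> body[11..12], body so far='xrzps8eq0sbi'
Chunk 5: stream[32..33]='0' size=0 (terminator). Final body='xrzps8eq0sbi' (12 bytes)
Body byte 5 at stream offset 13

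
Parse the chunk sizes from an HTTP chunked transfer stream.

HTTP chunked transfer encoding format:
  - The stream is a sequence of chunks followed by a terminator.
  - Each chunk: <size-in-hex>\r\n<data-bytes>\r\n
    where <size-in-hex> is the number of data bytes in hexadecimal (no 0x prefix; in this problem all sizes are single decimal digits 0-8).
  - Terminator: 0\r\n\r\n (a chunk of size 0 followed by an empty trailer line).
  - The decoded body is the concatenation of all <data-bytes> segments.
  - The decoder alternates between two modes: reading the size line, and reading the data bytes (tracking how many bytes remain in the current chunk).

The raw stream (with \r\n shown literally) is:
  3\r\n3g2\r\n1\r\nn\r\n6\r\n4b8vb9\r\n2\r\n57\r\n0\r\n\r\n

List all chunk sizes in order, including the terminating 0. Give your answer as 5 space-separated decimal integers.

Answer: 3 1 6 2 0

Derivation:
Chunk 1: stream[0..1]='3' size=0x3=3, data at stream[3..6]='3g2' -> body[0..3], body so far='3g2'
Chunk 2: stream[8..9]='1' size=0x1=1, data at stream[11..12]='n' -> body[3..4], body so far='3g2n'
Chunk 3: stream[14..15]='6' size=0x6=6, data at stream[17..23]='4b8vb9' -> body[4..10], body so far='3g2n4b8vb9'
Chunk 4: stream[25..26]='2' size=0x2=2, data at stream[28..30]='57' -> body[10..12], body so far='3g2n4b8vb957'
Chunk 5: stream[32..33]='0' size=0 (terminator). Final body='3g2n4b8vb957' (12 bytes)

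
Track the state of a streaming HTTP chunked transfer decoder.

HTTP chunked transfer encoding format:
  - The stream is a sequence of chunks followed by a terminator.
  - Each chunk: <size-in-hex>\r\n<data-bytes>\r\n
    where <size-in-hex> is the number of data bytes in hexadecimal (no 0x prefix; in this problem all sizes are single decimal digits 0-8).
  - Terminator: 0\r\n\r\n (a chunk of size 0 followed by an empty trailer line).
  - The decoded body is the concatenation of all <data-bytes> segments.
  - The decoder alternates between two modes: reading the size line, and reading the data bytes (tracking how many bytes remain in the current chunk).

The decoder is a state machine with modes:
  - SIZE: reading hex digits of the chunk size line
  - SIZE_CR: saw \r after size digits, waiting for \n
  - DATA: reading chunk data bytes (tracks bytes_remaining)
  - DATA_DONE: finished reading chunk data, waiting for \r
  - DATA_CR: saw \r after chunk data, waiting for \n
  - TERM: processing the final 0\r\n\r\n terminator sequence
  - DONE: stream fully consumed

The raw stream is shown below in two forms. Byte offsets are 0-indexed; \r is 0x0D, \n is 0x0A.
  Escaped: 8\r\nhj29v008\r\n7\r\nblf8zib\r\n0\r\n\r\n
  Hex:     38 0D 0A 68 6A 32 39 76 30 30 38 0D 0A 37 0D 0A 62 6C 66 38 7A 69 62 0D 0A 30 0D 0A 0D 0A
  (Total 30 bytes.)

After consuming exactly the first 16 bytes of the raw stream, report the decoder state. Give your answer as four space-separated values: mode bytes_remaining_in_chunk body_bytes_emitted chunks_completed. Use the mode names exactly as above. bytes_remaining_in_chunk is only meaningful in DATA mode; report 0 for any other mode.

Byte 0 = '8': mode=SIZE remaining=0 emitted=0 chunks_done=0
Byte 1 = 0x0D: mode=SIZE_CR remaining=0 emitted=0 chunks_done=0
Byte 2 = 0x0A: mode=DATA remaining=8 emitted=0 chunks_done=0
Byte 3 = 'h': mode=DATA remaining=7 emitted=1 chunks_done=0
Byte 4 = 'j': mode=DATA remaining=6 emitted=2 chunks_done=0
Byte 5 = '2': mode=DATA remaining=5 emitted=3 chunks_done=0
Byte 6 = '9': mode=DATA remaining=4 emitted=4 chunks_done=0
Byte 7 = 'v': mode=DATA remaining=3 emitted=5 chunks_done=0
Byte 8 = '0': mode=DATA remaining=2 emitted=6 chunks_done=0
Byte 9 = '0': mode=DATA remaining=1 emitted=7 chunks_done=0
Byte 10 = '8': mode=DATA_DONE remaining=0 emitted=8 chunks_done=0
Byte 11 = 0x0D: mode=DATA_CR remaining=0 emitted=8 chunks_done=0
Byte 12 = 0x0A: mode=SIZE remaining=0 emitted=8 chunks_done=1
Byte 13 = '7': mode=SIZE remaining=0 emitted=8 chunks_done=1
Byte 14 = 0x0D: mode=SIZE_CR remaining=0 emitted=8 chunks_done=1
Byte 15 = 0x0A: mode=DATA remaining=7 emitted=8 chunks_done=1

Answer: DATA 7 8 1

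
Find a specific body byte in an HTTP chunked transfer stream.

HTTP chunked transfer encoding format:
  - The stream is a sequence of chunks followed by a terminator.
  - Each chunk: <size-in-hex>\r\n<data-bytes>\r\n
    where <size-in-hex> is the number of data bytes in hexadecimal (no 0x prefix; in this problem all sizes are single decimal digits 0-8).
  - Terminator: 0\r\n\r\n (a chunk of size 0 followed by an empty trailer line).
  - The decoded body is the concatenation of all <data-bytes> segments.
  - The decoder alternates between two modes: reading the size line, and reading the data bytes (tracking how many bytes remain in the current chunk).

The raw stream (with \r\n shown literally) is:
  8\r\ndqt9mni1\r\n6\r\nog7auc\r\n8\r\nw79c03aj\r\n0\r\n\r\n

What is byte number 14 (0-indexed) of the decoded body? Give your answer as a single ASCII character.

Chunk 1: stream[0..1]='8' size=0x8=8, data at stream[3..11]='dqt9mni1' -> body[0..8], body so far='dqt9mni1'
Chunk 2: stream[13..14]='6' size=0x6=6, data at stream[16..22]='og7auc' -> body[8..14], body so far='dqt9mni1og7auc'
Chunk 3: stream[24..25]='8' size=0x8=8, data at stream[27..35]='w79c03aj' -> body[14..22], body so far='dqt9mni1og7aucw79c03aj'
Chunk 4: stream[37..38]='0' size=0 (terminator). Final body='dqt9mni1og7aucw79c03aj' (22 bytes)
Body byte 14 = 'w'

Answer: w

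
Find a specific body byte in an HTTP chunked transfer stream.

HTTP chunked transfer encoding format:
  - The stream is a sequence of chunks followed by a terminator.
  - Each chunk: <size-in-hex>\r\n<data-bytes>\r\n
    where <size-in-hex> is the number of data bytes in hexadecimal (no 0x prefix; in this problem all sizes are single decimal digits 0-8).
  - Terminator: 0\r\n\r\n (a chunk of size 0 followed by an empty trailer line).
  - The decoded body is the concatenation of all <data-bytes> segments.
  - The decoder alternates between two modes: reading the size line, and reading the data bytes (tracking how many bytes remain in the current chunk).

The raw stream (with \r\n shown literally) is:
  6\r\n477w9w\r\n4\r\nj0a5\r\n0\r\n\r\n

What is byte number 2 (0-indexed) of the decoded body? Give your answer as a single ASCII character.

Chunk 1: stream[0..1]='6' size=0x6=6, data at stream[3..9]='477w9w' -> body[0..6], body so far='477w9w'
Chunk 2: stream[11..12]='4' size=0x4=4, data at stream[14..18]='j0a5' -> body[6..10], body so far='477w9wj0a5'
Chunk 3: stream[20..21]='0' size=0 (terminator). Final body='477w9wj0a5' (10 bytes)
Body byte 2 = '7'

Answer: 7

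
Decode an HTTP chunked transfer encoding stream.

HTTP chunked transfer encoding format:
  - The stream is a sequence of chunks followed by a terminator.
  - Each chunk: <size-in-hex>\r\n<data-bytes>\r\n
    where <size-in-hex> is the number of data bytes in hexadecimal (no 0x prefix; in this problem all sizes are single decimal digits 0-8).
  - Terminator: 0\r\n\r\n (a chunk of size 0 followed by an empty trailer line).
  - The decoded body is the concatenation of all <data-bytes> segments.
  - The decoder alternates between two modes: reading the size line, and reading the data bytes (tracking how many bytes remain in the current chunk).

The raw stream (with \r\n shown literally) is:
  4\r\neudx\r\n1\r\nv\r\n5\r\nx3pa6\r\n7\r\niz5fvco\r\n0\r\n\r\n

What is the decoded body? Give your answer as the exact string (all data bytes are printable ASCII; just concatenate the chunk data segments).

Chunk 1: stream[0..1]='4' size=0x4=4, data at stream[3..7]='eudx' -> body[0..4], body so far='eudx'
Chunk 2: stream[9..10]='1' size=0x1=1, data at stream[12..13]='v' -> body[4..5], body so far='eudxv'
Chunk 3: stream[15..16]='5' size=0x5=5, data at stream[18..23]='x3pa6' -> body[5..10], body so far='eudxvx3pa6'
Chunk 4: stream[25..26]='7' size=0x7=7, data at stream[28..35]='iz5fvco' -> body[10..17], body so far='eudxvx3pa6iz5fvco'
Chunk 5: stream[37..38]='0' size=0 (terminator). Final body='eudxvx3pa6iz5fvco' (17 bytes)

Answer: eudxvx3pa6iz5fvco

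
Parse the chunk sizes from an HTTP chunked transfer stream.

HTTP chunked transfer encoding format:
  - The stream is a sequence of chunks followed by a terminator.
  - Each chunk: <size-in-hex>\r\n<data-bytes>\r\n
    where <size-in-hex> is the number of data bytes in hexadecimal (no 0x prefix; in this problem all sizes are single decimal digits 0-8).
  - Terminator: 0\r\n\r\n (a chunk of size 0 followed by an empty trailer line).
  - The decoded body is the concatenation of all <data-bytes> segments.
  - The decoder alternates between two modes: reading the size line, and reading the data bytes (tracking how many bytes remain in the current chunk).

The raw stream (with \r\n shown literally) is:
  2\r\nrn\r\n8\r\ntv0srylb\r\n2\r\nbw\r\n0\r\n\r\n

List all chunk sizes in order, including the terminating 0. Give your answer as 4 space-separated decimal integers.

Chunk 1: stream[0..1]='2' size=0x2=2, data at stream[3..5]='rn' -> body[0..2], body so far='rn'
Chunk 2: stream[7..8]='8' size=0x8=8, data at stream[10..18]='tv0srylb' -> body[2..10], body so far='rntv0srylb'
Chunk 3: stream[20..21]='2' size=0x2=2, data at stream[23..25]='bw' -> body[10..12], body so far='rntv0srylbbw'
Chunk 4: stream[27..28]='0' size=0 (terminator). Final body='rntv0srylbbw' (12 bytes)

Answer: 2 8 2 0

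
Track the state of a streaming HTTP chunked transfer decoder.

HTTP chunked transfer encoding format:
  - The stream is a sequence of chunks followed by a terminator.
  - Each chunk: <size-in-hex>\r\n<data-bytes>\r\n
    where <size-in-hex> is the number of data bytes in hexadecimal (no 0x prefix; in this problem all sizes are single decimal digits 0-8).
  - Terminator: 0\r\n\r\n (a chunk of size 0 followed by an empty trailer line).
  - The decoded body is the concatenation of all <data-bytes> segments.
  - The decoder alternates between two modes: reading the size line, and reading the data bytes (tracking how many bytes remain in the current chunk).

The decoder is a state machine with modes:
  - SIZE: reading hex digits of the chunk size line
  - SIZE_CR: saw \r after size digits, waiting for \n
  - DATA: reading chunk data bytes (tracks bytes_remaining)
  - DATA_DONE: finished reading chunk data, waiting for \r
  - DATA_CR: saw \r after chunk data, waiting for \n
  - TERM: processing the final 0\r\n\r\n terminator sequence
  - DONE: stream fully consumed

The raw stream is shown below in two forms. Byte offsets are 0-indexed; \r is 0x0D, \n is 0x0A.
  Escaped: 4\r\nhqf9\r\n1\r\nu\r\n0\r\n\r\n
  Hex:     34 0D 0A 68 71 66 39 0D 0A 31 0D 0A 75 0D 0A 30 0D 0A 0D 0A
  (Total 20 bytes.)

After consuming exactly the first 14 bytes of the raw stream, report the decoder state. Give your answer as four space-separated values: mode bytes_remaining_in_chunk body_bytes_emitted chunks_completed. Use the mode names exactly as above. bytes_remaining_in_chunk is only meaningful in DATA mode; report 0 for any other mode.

Byte 0 = '4': mode=SIZE remaining=0 emitted=0 chunks_done=0
Byte 1 = 0x0D: mode=SIZE_CR remaining=0 emitted=0 chunks_done=0
Byte 2 = 0x0A: mode=DATA remaining=4 emitted=0 chunks_done=0
Byte 3 = 'h': mode=DATA remaining=3 emitted=1 chunks_done=0
Byte 4 = 'q': mode=DATA remaining=2 emitted=2 chunks_done=0
Byte 5 = 'f': mode=DATA remaining=1 emitted=3 chunks_done=0
Byte 6 = '9': mode=DATA_DONE remaining=0 emitted=4 chunks_done=0
Byte 7 = 0x0D: mode=DATA_CR remaining=0 emitted=4 chunks_done=0
Byte 8 = 0x0A: mode=SIZE remaining=0 emitted=4 chunks_done=1
Byte 9 = '1': mode=SIZE remaining=0 emitted=4 chunks_done=1
Byte 10 = 0x0D: mode=SIZE_CR remaining=0 emitted=4 chunks_done=1
Byte 11 = 0x0A: mode=DATA remaining=1 emitted=4 chunks_done=1
Byte 12 = 'u': mode=DATA_DONE remaining=0 emitted=5 chunks_done=1
Byte 13 = 0x0D: mode=DATA_CR remaining=0 emitted=5 chunks_done=1

Answer: DATA_CR 0 5 1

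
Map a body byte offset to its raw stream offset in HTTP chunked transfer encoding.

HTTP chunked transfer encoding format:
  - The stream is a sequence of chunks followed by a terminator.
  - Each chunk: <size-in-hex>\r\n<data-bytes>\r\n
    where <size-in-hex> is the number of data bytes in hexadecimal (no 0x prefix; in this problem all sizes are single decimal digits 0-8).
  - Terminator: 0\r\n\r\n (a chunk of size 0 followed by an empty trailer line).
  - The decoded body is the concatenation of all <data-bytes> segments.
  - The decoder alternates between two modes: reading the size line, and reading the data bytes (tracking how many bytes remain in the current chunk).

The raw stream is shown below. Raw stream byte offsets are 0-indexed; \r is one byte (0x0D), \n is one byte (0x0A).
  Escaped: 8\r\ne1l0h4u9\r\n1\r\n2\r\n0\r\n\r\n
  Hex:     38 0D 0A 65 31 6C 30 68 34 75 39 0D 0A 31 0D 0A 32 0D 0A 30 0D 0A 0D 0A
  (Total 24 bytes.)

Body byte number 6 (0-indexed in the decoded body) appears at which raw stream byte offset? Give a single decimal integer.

Chunk 1: stream[0..1]='8' size=0x8=8, data at stream[3..11]='e1l0h4u9' -> body[0..8], body so far='e1l0h4u9'
Chunk 2: stream[13..14]='1' size=0x1=1, data at stream[16..17]='2' -> body[8..9], body so far='e1l0h4u92'
Chunk 3: stream[19..20]='0' size=0 (terminator). Final body='e1l0h4u92' (9 bytes)
Body byte 6 at stream offset 9

Answer: 9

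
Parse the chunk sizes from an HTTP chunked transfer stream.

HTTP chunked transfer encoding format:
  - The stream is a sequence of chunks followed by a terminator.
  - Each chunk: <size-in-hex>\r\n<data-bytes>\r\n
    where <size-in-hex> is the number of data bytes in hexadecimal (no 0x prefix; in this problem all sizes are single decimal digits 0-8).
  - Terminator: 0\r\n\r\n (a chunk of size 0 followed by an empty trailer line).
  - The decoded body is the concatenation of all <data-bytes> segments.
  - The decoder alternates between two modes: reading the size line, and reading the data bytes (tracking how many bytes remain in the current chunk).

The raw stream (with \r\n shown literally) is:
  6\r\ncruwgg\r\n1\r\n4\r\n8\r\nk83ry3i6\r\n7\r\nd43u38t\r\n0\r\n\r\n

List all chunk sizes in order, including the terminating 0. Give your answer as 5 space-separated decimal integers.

Answer: 6 1 8 7 0

Derivation:
Chunk 1: stream[0..1]='6' size=0x6=6, data at stream[3..9]='cruwgg' -> body[0..6], body so far='cruwgg'
Chunk 2: stream[11..12]='1' size=0x1=1, data at stream[14..15]='4' -> body[6..7], body so far='cruwgg4'
Chunk 3: stream[17..18]='8' size=0x8=8, data at stream[20..28]='k83ry3i6' -> body[7..15], body so far='cruwgg4k83ry3i6'
Chunk 4: stream[30..31]='7' size=0x7=7, data at stream[33..40]='d43u38t' -> body[15..22], body so far='cruwgg4k83ry3i6d43u38t'
Chunk 5: stream[42..43]='0' size=0 (terminator). Final body='cruwgg4k83ry3i6d43u38t' (22 bytes)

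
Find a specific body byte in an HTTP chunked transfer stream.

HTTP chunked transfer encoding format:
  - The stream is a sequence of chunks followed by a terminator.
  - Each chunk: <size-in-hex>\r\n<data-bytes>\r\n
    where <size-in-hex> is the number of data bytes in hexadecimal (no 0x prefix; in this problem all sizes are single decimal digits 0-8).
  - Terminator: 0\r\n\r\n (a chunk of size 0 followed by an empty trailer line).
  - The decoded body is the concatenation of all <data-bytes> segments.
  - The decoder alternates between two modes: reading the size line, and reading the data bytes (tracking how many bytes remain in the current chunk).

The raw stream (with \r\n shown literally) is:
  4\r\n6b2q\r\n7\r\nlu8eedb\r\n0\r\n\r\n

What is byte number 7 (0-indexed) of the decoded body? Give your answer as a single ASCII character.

Chunk 1: stream[0..1]='4' size=0x4=4, data at stream[3..7]='6b2q' -> body[0..4], body so far='6b2q'
Chunk 2: stream[9..10]='7' size=0x7=7, data at stream[12..19]='lu8eedb' -> body[4..11], body so far='6b2qlu8eedb'
Chunk 3: stream[21..22]='0' size=0 (terminator). Final body='6b2qlu8eedb' (11 bytes)
Body byte 7 = 'e'

Answer: e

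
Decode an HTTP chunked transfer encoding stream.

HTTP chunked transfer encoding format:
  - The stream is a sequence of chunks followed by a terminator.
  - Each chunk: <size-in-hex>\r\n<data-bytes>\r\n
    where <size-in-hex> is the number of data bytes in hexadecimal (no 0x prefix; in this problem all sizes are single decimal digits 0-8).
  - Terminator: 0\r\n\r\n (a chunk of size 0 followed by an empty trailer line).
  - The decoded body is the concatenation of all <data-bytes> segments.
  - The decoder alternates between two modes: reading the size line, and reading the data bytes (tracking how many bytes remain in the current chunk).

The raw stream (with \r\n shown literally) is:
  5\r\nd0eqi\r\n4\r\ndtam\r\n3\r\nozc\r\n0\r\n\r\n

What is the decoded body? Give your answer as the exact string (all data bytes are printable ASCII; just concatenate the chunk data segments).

Chunk 1: stream[0..1]='5' size=0x5=5, data at stream[3..8]='d0eqi' -> body[0..5], body so far='d0eqi'
Chunk 2: stream[10..11]='4' size=0x4=4, data at stream[13..17]='dtam' -> body[5..9], body so far='d0eqidtam'
Chunk 3: stream[19..20]='3' size=0x3=3, data at stream[22..25]='ozc' -> body[9..12], body so far='d0eqidtamozc'
Chunk 4: stream[27..28]='0' size=0 (terminator). Final body='d0eqidtamozc' (12 bytes)

Answer: d0eqidtamozc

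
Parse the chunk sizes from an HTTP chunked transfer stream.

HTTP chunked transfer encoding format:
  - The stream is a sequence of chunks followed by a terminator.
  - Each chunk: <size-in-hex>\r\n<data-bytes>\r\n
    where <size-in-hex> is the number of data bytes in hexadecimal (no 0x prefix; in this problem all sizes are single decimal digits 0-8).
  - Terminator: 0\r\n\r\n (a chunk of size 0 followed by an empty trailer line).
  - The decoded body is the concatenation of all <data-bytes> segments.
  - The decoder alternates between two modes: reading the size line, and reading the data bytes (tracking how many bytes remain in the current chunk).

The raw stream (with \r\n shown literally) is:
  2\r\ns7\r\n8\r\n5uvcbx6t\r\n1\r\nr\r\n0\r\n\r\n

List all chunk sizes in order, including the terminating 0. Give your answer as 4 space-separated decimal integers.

Answer: 2 8 1 0

Derivation:
Chunk 1: stream[0..1]='2' size=0x2=2, data at stream[3..5]='s7' -> body[0..2], body so far='s7'
Chunk 2: stream[7..8]='8' size=0x8=8, data at stream[10..18]='5uvcbx6t' -> body[2..10], body so far='s75uvcbx6t'
Chunk 3: stream[20..21]='1' size=0x1=1, data at stream[23..24]='r' -> body[10..11], body so far='s75uvcbx6tr'
Chunk 4: stream[26..27]='0' size=0 (terminator). Final body='s75uvcbx6tr' (11 bytes)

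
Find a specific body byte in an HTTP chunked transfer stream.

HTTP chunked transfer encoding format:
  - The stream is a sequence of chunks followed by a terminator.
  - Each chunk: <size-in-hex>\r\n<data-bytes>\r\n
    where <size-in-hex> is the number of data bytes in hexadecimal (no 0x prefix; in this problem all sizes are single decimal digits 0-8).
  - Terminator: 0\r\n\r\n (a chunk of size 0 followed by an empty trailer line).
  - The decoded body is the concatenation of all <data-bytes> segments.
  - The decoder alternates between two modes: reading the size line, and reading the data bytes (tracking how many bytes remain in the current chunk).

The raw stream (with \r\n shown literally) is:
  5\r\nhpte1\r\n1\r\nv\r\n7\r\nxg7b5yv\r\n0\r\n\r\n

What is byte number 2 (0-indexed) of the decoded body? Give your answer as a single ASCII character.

Chunk 1: stream[0..1]='5' size=0x5=5, data at stream[3..8]='hpte1' -> body[0..5], body so far='hpte1'
Chunk 2: stream[10..11]='1' size=0x1=1, data at stream[13..14]='v' -> body[5..6], body so far='hpte1v'
Chunk 3: stream[16..17]='7' size=0x7=7, data at stream[19..26]='xg7b5yv' -> body[6..13], body so far='hpte1vxg7b5yv'
Chunk 4: stream[28..29]='0' size=0 (terminator). Final body='hpte1vxg7b5yv' (13 bytes)
Body byte 2 = 't'

Answer: t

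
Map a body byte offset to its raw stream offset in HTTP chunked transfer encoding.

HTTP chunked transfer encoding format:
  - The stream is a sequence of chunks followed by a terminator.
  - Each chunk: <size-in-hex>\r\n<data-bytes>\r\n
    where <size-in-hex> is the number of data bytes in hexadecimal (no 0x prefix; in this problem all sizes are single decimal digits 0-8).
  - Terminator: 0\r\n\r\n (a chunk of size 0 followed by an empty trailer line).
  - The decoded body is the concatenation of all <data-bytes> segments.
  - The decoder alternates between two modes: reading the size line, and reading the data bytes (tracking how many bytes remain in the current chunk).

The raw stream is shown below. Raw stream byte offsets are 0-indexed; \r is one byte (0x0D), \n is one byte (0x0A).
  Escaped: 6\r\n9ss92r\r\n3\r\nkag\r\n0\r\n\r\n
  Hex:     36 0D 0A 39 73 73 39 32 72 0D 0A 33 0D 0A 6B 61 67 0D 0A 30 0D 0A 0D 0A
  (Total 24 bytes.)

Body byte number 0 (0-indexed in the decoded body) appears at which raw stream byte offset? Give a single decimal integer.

Chunk 1: stream[0..1]='6' size=0x6=6, data at stream[3..9]='9ss92r' -> body[0..6], body so far='9ss92r'
Chunk 2: stream[11..12]='3' size=0x3=3, data at stream[14..17]='kag' -> body[6..9], body so far='9ss92rkag'
Chunk 3: stream[19..20]='0' size=0 (terminator). Final body='9ss92rkag' (9 bytes)
Body byte 0 at stream offset 3

Answer: 3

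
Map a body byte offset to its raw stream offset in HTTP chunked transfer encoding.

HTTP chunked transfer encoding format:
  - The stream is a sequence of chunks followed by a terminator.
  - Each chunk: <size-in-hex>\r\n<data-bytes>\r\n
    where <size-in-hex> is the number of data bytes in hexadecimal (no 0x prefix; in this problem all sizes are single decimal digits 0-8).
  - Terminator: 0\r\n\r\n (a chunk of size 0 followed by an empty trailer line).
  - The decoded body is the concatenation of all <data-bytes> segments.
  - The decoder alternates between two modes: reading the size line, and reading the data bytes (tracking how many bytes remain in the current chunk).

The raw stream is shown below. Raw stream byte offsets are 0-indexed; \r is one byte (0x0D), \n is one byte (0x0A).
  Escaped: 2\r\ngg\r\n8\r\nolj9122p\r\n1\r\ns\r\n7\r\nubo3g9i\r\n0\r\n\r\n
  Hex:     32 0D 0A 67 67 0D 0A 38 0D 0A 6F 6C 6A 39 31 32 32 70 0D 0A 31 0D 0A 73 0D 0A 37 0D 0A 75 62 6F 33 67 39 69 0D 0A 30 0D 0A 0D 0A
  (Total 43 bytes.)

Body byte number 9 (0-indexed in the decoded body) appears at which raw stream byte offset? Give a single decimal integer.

Chunk 1: stream[0..1]='2' size=0x2=2, data at stream[3..5]='gg' -> body[0..2], body so far='gg'
Chunk 2: stream[7..8]='8' size=0x8=8, data at stream[10..18]='olj9122p' -> body[2..10], body so far='ggolj9122p'
Chunk 3: stream[20..21]='1' size=0x1=1, data at stream[23..24]='s' -> body[10..11], body so far='ggolj9122ps'
Chunk 4: stream[26..27]='7' size=0x7=7, data at stream[29..36]='ubo3g9i' -> body[11..18], body so far='ggolj9122psubo3g9i'
Chunk 5: stream[38..39]='0' size=0 (terminator). Final body='ggolj9122psubo3g9i' (18 bytes)
Body byte 9 at stream offset 17

Answer: 17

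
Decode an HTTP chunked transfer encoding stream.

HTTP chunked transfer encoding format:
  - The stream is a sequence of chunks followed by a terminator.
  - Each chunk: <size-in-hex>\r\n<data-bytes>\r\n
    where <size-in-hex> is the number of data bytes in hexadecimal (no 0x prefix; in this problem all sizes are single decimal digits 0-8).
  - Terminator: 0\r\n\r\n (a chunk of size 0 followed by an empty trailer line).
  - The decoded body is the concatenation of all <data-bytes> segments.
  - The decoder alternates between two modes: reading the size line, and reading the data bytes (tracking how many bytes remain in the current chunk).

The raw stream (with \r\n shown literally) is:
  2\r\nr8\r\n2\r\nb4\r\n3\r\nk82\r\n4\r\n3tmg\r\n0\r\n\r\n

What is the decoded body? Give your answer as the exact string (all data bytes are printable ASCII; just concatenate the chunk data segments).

Answer: r8b4k823tmg

Derivation:
Chunk 1: stream[0..1]='2' size=0x2=2, data at stream[3..5]='r8' -> body[0..2], body so far='r8'
Chunk 2: stream[7..8]='2' size=0x2=2, data at stream[10..12]='b4' -> body[2..4], body so far='r8b4'
Chunk 3: stream[14..15]='3' size=0x3=3, data at stream[17..20]='k82' -> body[4..7], body so far='r8b4k82'
Chunk 4: stream[22..23]='4' size=0x4=4, data at stream[25..29]='3tmg' -> body[7..11], body so far='r8b4k823tmg'
Chunk 5: stream[31..32]='0' size=0 (terminator). Final body='r8b4k823tmg' (11 bytes)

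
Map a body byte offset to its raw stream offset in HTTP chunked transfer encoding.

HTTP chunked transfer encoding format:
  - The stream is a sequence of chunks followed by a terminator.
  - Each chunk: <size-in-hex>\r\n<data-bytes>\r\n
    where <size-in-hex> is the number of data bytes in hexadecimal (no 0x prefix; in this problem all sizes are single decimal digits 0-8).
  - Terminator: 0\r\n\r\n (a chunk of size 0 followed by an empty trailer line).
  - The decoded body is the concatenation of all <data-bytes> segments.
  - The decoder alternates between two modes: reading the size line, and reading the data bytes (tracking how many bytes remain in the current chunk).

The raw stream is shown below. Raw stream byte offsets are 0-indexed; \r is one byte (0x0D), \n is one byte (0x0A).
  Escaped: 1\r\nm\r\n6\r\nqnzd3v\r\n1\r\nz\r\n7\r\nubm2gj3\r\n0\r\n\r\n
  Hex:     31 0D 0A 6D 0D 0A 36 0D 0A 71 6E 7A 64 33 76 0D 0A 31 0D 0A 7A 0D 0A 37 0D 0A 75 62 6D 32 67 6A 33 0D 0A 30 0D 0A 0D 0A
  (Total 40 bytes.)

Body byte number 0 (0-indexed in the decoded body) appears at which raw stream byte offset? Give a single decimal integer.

Chunk 1: stream[0..1]='1' size=0x1=1, data at stream[3..4]='m' -> body[0..1], body so far='m'
Chunk 2: stream[6..7]='6' size=0x6=6, data at stream[9..15]='qnzd3v' -> body[1..7], body so far='mqnzd3v'
Chunk 3: stream[17..18]='1' size=0x1=1, data at stream[20..21]='z' -> body[7..8], body so far='mqnzd3vz'
Chunk 4: stream[23..24]='7' size=0x7=7, data at stream[26..33]='ubm2gj3' -> body[8..15], body so far='mqnzd3vzubm2gj3'
Chunk 5: stream[35..36]='0' size=0 (terminator). Final body='mqnzd3vzubm2gj3' (15 bytes)
Body byte 0 at stream offset 3

Answer: 3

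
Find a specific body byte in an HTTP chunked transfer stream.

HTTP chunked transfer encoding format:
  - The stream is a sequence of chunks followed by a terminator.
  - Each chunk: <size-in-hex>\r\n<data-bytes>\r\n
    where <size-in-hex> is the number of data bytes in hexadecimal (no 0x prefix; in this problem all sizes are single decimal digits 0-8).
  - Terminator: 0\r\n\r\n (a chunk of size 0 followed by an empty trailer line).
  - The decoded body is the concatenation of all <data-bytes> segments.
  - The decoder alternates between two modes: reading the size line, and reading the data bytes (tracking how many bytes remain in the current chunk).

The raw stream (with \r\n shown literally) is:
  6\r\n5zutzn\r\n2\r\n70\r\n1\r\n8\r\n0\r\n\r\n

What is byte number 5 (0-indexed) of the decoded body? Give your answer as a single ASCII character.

Chunk 1: stream[0..1]='6' size=0x6=6, data at stream[3..9]='5zutzn' -> body[0..6], body so far='5zutzn'
Chunk 2: stream[11..12]='2' size=0x2=2, data at stream[14..16]='70' -> body[6..8], body so far='5zutzn70'
Chunk 3: stream[18..19]='1' size=0x1=1, data at stream[21..22]='8' -> body[8..9], body so far='5zutzn708'
Chunk 4: stream[24..25]='0' size=0 (terminator). Final body='5zutzn708' (9 bytes)
Body byte 5 = 'n'

Answer: n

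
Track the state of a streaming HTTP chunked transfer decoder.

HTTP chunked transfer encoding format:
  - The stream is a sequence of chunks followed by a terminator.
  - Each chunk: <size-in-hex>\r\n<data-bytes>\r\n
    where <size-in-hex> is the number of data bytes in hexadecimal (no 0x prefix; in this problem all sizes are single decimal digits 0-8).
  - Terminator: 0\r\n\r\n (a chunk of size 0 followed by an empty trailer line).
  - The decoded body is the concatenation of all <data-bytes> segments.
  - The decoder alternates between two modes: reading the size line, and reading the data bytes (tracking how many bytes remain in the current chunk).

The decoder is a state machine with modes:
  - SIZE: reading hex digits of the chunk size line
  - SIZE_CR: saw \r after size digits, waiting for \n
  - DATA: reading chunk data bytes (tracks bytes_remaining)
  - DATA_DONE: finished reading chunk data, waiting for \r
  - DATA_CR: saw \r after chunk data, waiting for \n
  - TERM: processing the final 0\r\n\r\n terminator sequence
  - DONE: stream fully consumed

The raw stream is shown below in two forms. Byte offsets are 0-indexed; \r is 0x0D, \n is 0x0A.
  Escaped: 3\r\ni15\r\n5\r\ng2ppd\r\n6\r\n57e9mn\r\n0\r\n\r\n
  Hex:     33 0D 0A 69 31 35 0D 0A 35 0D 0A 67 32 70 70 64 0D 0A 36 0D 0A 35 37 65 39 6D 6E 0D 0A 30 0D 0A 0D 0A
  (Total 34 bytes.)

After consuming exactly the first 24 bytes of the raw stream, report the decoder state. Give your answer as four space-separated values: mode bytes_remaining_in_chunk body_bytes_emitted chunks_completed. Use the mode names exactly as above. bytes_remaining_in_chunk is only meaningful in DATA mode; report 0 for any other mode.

Answer: DATA 3 11 2

Derivation:
Byte 0 = '3': mode=SIZE remaining=0 emitted=0 chunks_done=0
Byte 1 = 0x0D: mode=SIZE_CR remaining=0 emitted=0 chunks_done=0
Byte 2 = 0x0A: mode=DATA remaining=3 emitted=0 chunks_done=0
Byte 3 = 'i': mode=DATA remaining=2 emitted=1 chunks_done=0
Byte 4 = '1': mode=DATA remaining=1 emitted=2 chunks_done=0
Byte 5 = '5': mode=DATA_DONE remaining=0 emitted=3 chunks_done=0
Byte 6 = 0x0D: mode=DATA_CR remaining=0 emitted=3 chunks_done=0
Byte 7 = 0x0A: mode=SIZE remaining=0 emitted=3 chunks_done=1
Byte 8 = '5': mode=SIZE remaining=0 emitted=3 chunks_done=1
Byte 9 = 0x0D: mode=SIZE_CR remaining=0 emitted=3 chunks_done=1
Byte 10 = 0x0A: mode=DATA remaining=5 emitted=3 chunks_done=1
Byte 11 = 'g': mode=DATA remaining=4 emitted=4 chunks_done=1
Byte 12 = '2': mode=DATA remaining=3 emitted=5 chunks_done=1
Byte 13 = 'p': mode=DATA remaining=2 emitted=6 chunks_done=1
Byte 14 = 'p': mode=DATA remaining=1 emitted=7 chunks_done=1
Byte 15 = 'd': mode=DATA_DONE remaining=0 emitted=8 chunks_done=1
Byte 16 = 0x0D: mode=DATA_CR remaining=0 emitted=8 chunks_done=1
Byte 17 = 0x0A: mode=SIZE remaining=0 emitted=8 chunks_done=2
Byte 18 = '6': mode=SIZE remaining=0 emitted=8 chunks_done=2
Byte 19 = 0x0D: mode=SIZE_CR remaining=0 emitted=8 chunks_done=2
Byte 20 = 0x0A: mode=DATA remaining=6 emitted=8 chunks_done=2
Byte 21 = '5': mode=DATA remaining=5 emitted=9 chunks_done=2
Byte 22 = '7': mode=DATA remaining=4 emitted=10 chunks_done=2
Byte 23 = 'e': mode=DATA remaining=3 emitted=11 chunks_done=2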